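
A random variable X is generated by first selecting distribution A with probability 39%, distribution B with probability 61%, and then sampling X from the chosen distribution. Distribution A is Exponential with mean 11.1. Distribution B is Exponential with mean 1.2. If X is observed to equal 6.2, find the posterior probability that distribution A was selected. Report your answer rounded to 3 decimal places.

Likelihoods f(6.2 | ·): A: 0.0515345; B: 0.00475296.
Posterior ∝ prior × likelihood. Numerator for A: 0.39·0.0515345 = 0.0200985.
Normalizing constant: 0.39·0.0515345 + 0.61·0.00475296 = 0.0229978.
P(A | observation) = 0.0200985 / 0.0229978 = 0.873931.

0.874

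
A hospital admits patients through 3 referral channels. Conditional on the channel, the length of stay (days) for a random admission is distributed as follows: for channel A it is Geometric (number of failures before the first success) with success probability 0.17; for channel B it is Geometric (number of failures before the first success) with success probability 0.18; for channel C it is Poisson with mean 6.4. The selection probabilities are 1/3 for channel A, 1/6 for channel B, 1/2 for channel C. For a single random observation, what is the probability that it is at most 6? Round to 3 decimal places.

0.639

Conditional on each channel, P(X ≤ 6): A: 0.728639; B: 0.750715; C: 0.542329.
By total probability, P(X ≤ 6) = 0.333333·0.728639 + 0.166667·0.750715 + 0.5·0.542329 = 0.639163.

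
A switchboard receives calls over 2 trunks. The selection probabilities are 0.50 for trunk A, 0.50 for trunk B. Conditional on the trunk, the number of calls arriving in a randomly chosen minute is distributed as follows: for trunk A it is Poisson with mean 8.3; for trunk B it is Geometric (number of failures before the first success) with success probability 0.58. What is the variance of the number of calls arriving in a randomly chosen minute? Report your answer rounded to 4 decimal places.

Per component, A: μ=8.3, E[X²]=77.19; B: μ=0.724138, E[X²]=1.77289.
E[X] = 0.5·8.3 + 0.5·0.724138 = 4.51207.
E[X²] = 0.5·77.19 + 0.5·1.77289 = 39.4814.
Var(X) = E[X²] − (E[X])² = 39.4814 − 20.3588 = 19.1227.

19.1227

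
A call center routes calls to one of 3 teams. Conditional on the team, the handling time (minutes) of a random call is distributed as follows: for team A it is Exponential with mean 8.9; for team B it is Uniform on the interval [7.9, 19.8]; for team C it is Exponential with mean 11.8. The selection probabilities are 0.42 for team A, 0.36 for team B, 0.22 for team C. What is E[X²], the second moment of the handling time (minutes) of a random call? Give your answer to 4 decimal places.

For each component E[X²] = Var + (mean)², giving A: 158.42; B: 203.623; C: 278.48.
Overall E[X²] = 0.42·158.42 + 0.36·203.623 + 0.22·278.48 = 201.106.

201.1064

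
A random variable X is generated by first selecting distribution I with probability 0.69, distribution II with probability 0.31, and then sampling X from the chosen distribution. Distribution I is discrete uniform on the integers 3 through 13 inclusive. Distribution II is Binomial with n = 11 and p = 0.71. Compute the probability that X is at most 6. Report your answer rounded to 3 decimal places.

0.309

Conditional on each component, P(X ≤ 6): I: 0.363636; II: 0.188828.
By total probability, P(X ≤ 6) = 0.69·0.363636 + 0.31·0.188828 = 0.309446.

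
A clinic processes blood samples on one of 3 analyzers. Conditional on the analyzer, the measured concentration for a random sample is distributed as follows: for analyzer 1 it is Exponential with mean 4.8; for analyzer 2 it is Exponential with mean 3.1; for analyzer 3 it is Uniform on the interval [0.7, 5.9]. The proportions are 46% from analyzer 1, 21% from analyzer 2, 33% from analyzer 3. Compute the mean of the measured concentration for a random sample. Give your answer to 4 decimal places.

Component means — 1: 4.8; 2: 3.1; 3: 3.3.
E[X] = 0.46·4.8 + 0.21·3.1 + 0.33·3.3 = 3.948.

3.9480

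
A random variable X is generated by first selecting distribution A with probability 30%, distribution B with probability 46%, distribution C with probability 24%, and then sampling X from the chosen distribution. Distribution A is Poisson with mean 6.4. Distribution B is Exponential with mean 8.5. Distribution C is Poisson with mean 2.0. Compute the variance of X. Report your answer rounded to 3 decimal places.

42.302

Per component, A: μ=6.4, E[X²]=47.36; B: μ=8.5, E[X²]=144.5; C: μ=2, E[X²]=6.
E[X] = 0.3·6.4 + 0.46·8.5 + 0.24·2 = 6.31.
E[X²] = 0.3·47.36 + 0.46·144.5 + 0.24·6 = 82.118.
Var(X) = E[X²] − (E[X])² = 82.118 − 39.8161 = 42.3019.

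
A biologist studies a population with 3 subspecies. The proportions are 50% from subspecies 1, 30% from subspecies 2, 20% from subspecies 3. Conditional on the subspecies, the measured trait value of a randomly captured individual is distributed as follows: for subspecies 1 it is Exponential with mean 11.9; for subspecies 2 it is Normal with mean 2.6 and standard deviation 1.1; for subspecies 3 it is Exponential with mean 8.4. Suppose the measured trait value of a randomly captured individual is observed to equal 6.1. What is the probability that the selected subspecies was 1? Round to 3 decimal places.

Likelihoods f(6.1 | ·): 1: 0.0503305; 2: 0.00229681; 3: 0.0575891.
Posterior ∝ prior × likelihood. Numerator for 1: 0.5·0.0503305 = 0.0251653.
Normalizing constant: 0.5·0.0503305 + 0.3·0.00229681 + 0.2·0.0575891 = 0.0373721.
P(1 | observation) = 0.0251653 / 0.0373721 = 0.67337.

0.673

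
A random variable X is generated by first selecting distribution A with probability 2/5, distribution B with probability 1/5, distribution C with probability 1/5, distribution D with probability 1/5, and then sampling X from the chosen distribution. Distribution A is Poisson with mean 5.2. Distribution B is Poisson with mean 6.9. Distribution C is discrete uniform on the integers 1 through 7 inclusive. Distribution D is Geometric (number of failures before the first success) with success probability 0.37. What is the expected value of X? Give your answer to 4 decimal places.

Component means — A: 5.2; B: 6.9; C: 4; D: 1.7027.
E[X] = 0.4·5.2 + 0.2·6.9 + 0.2·4 + 0.2·1.7027 = 4.60054.

4.6005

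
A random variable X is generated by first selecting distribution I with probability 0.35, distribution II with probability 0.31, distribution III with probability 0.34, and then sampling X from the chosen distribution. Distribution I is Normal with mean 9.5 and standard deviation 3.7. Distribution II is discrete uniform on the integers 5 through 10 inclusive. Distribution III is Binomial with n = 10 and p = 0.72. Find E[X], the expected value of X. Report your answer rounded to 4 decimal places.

Component means — I: 9.5; II: 7.5; III: 7.2.
E[X] = 0.35·9.5 + 0.31·7.5 + 0.34·7.2 = 8.098.

8.0980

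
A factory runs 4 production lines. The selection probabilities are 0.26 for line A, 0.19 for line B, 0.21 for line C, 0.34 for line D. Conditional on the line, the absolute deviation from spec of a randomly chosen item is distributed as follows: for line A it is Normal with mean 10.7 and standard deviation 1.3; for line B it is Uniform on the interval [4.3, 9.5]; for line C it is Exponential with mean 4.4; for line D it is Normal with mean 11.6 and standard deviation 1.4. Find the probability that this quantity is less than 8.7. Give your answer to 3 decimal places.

0.364

Conditional on each line, P(X < 8.7): A: 0.0619679; B: 0.846154; C: 0.861554; D: 0.0191594.
By total probability, P(X < 8.7) = 0.26·0.0619679 + 0.19·0.846154 + 0.21·0.861554 + 0.34·0.0191594 = 0.364321.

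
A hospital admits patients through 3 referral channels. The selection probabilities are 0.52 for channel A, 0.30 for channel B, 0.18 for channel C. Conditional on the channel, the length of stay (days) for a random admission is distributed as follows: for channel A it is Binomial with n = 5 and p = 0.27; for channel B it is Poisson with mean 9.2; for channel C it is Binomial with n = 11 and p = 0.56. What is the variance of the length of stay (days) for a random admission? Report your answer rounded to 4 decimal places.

Per component, A: μ=1.35, E[X²]=2.808; B: μ=9.2, E[X²]=93.84; C: μ=6.16, E[X²]=40.656.
E[X] = 0.52·1.35 + 0.3·9.2 + 0.18·6.16 = 4.5708.
E[X²] = 0.52·2.808 + 0.3·93.84 + 0.18·40.656 = 36.9302.
Var(X) = E[X²] − (E[X])² = 36.9302 − 20.8922 = 16.038.

16.0380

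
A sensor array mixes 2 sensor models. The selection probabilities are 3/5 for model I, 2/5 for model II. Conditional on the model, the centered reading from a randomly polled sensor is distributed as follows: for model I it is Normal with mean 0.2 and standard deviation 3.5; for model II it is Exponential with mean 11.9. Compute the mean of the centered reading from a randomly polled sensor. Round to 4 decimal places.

4.8800

Component means — I: 0.2; II: 11.9.
E[X] = 0.6·0.2 + 0.4·11.9 = 4.88.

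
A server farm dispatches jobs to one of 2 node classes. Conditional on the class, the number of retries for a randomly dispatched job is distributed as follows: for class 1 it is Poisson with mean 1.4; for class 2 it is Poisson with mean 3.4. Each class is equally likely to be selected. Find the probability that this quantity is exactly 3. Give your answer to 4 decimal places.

0.1657

Conditional on each class, P(X = 3): 1: 0.112777; 2: 0.218617.
By total probability, P(X = 3) = 0.5·0.112777 + 0.5·0.218617 = 0.165697.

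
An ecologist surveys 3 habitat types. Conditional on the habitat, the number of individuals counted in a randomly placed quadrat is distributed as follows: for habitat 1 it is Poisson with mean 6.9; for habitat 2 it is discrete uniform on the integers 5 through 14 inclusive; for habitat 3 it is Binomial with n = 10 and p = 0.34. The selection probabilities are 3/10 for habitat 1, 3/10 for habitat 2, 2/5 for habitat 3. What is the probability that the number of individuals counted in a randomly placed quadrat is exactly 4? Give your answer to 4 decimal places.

Conditional on each habitat, P(X = 4): 1: 0.0951816; 2: 0; 3: 0.231952.
By total probability, P(X = 4) = 0.3·0.0951816 + 0.3·0 + 0.4·0.231952 = 0.121335.

0.1213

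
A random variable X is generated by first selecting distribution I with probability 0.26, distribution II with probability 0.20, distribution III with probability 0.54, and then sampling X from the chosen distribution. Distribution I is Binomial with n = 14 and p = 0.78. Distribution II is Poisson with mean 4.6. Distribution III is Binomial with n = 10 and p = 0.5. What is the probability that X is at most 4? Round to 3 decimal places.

Conditional on each component, P(X ≤ 4): I: 0.000109247; II: 0.513234; III: 0.376953.
By total probability, P(X ≤ 4) = 0.26·0.000109247 + 0.2·0.513234 + 0.54·0.376953 = 0.30623.

0.306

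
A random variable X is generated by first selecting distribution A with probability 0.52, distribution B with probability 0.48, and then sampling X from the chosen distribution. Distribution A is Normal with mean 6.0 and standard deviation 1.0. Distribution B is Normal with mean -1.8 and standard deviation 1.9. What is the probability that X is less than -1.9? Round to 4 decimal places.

0.2299

Conditional on each component, P(X < -1.9): A: 1.38778e-15; B: 0.479013.
By total probability, P(X < -1.9) = 0.52·1.38778e-15 + 0.48·0.479013 = 0.229926.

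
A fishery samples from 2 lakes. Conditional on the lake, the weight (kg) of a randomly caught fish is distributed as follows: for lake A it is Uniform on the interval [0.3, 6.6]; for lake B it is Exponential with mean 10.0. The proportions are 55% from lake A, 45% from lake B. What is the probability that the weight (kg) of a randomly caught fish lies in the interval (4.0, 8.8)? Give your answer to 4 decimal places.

Conditional on each lake, P(4.0 < X < 8.8): A: 0.412698; B: 0.255537.
By total probability, P(4.0 < X < 8.8) = 0.55·0.412698 + 0.45·0.255537 = 0.341976.

0.3420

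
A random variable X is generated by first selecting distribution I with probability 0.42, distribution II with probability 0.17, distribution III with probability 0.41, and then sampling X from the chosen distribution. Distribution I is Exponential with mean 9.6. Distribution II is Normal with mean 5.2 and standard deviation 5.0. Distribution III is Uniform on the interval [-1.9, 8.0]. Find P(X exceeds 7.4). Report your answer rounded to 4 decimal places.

Conditional on each component, P(X > 7.4): I: 0.462627; II: 0.329969; III: 0.0606061.
By total probability, P(X > 7.4) = 0.42·0.462627 + 0.17·0.329969 + 0.41·0.0606061 = 0.275247.

0.2752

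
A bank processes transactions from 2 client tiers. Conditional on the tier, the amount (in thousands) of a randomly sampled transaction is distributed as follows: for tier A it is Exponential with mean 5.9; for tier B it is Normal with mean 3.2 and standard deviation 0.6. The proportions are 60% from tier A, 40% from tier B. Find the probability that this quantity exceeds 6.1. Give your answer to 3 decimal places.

0.213

Conditional on each tier, P(X > 6.1): A: 0.355618; B: 6.71328e-07.
By total probability, P(X > 6.1) = 0.6·0.355618 + 0.4·6.71328e-07 = 0.213371.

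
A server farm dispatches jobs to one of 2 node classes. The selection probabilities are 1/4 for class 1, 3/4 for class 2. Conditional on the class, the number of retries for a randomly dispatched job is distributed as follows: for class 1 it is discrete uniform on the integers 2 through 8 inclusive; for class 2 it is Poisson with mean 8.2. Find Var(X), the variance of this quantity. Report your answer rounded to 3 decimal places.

9.070

Per component, 1: μ=5, E[X²]=29; 2: μ=8.2, E[X²]=75.44.
E[X] = 0.25·5 + 0.75·8.2 = 7.4.
E[X²] = 0.25·29 + 0.75·75.44 = 63.83.
Var(X) = E[X²] − (E[X])² = 63.83 − 54.76 = 9.07.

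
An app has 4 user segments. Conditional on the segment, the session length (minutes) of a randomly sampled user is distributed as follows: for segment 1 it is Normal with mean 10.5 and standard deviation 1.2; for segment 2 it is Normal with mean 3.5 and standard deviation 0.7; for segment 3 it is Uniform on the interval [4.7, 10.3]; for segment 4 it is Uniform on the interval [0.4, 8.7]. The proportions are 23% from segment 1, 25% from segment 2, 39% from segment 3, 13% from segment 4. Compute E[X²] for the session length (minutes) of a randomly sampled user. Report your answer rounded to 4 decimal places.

55.2680

For each component E[X²] = Var + (mean)², giving 1: 111.69; 2: 12.74; 3: 58.8633; 4: 26.4433.
Overall E[X²] = 0.23·111.69 + 0.25·12.74 + 0.39·58.8633 + 0.13·26.4433 = 55.268.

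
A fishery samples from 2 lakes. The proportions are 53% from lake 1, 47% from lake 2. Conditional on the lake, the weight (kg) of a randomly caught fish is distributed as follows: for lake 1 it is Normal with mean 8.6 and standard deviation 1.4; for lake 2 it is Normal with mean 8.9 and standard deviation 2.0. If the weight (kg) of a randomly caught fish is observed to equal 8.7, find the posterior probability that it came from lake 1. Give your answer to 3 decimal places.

0.618

Likelihoods f(8.7 | ·): 1: 0.284233; 2: 0.198476.
Posterior ∝ prior × likelihood. Numerator for 1: 0.53·0.284233 = 0.150643.
Normalizing constant: 0.53·0.284233 + 0.47·0.198476 = 0.243927.
P(1 | observation) = 0.150643 / 0.243927 = 0.617575.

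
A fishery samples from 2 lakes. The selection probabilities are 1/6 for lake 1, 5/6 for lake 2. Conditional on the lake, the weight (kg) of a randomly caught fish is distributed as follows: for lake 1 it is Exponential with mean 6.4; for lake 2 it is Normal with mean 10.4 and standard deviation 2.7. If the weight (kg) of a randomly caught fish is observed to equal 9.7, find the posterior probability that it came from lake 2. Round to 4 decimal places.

0.9542

Likelihoods f(9.7 | ·): 1: 0.0343236; 2: 0.142873.
Posterior ∝ prior × likelihood. Numerator for 2: 0.833333·0.142873 = 0.119061.
Normalizing constant: 0.166667·0.0343236 + 0.833333·0.142873 = 0.124782.
P(2 | observation) = 0.119061 / 0.124782 = 0.954155.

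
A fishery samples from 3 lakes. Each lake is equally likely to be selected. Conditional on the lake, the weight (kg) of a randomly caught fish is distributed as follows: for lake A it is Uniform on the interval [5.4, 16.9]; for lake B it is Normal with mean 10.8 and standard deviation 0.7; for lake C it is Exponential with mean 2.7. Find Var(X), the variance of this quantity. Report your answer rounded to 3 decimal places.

21.504

Per component, A: μ=11.15, E[X²]=135.343; B: μ=10.8, E[X²]=117.13; C: μ=2.7, E[X²]=14.58.
E[X] = 0.333333·11.15 + 0.333333·10.8 + 0.333333·2.7 = 8.21667.
E[X²] = 0.333333·135.343 + 0.333333·117.13 + 0.333333·14.58 = 89.0178.
Var(X) = E[X²] − (E[X])² = 89.0178 − 67.5136 = 21.5042.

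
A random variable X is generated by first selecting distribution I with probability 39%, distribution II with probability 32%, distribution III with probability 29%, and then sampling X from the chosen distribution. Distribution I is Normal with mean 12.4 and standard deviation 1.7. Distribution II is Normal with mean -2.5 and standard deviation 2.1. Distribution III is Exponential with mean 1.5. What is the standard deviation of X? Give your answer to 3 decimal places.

6.769

Per component, I: μ=12.4, E[X²]=156.65; II: μ=-2.5, E[X²]=10.66; III: μ=1.5, E[X²]=4.5.
E[X] = 0.39·12.4 + 0.32·-2.5 + 0.29·1.5 = 4.471.
E[X²] = 0.39·156.65 + 0.32·10.66 + 0.29·4.5 = 65.8097.
Var(X) = E[X²] − (E[X])² = 65.8097 − 19.9898 = 45.8199.
SD(X) = √45.8199 = 6.76904.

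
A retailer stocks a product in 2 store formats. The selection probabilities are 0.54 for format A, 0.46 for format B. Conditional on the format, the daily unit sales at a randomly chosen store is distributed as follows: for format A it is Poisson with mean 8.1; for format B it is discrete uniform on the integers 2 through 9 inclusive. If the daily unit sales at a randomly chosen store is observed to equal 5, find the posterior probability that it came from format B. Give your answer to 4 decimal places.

0.5470

Likelihoods P(X=5 | ·): A: 0.088198; B: 0.125.
Posterior ∝ prior × likelihood. Numerator for B: 0.46·0.125 = 0.0575.
Normalizing constant: 0.54·0.088198 + 0.46·0.125 = 0.105127.
P(B | observation) = 0.0575 / 0.105127 = 0.546958.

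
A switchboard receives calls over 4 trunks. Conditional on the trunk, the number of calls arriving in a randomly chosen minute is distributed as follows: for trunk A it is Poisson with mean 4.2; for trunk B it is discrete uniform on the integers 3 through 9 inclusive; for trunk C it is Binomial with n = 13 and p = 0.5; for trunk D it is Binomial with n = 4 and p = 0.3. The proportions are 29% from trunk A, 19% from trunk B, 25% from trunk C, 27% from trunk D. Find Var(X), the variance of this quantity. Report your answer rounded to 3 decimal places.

Per component, A: μ=4.2, E[X²]=21.84; B: μ=6, E[X²]=40; C: μ=6.5, E[X²]=45.5; D: μ=1.2, E[X²]=2.28.
E[X] = 0.29·4.2 + 0.19·6 + 0.25·6.5 + 0.27·1.2 = 4.307.
E[X²] = 0.29·21.84 + 0.19·40 + 0.25·45.5 + 0.27·2.28 = 25.9242.
Var(X) = E[X²] − (E[X])² = 25.9242 − 18.5502 = 7.37395.

7.374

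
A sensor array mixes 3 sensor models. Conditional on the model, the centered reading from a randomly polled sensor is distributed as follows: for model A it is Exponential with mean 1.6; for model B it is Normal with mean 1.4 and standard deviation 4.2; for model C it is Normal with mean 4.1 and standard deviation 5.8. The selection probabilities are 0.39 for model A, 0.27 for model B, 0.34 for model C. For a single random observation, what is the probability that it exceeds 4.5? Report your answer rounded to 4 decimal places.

0.2462

Conditional on each model, P(X > 4.5): A: 0.0600547; B: 0.230228; C: 0.472509.
By total probability, P(X > 4.5) = 0.39·0.0600547 + 0.27·0.230228 + 0.34·0.472509 = 0.246236.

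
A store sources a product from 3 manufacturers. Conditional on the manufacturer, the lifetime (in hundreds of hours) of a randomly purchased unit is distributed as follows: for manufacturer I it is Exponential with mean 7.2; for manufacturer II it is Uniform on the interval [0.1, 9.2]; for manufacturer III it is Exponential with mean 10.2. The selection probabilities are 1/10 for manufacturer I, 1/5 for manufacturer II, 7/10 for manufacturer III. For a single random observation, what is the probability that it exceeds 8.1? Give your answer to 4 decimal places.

Conditional on each manufacturer, P(X > 8.1): I: 0.324652; II: 0.120879; III: 0.45198.
By total probability, P(X > 8.1) = 0.1·0.324652 + 0.2·0.120879 + 0.7·0.45198 = 0.373027.

0.3730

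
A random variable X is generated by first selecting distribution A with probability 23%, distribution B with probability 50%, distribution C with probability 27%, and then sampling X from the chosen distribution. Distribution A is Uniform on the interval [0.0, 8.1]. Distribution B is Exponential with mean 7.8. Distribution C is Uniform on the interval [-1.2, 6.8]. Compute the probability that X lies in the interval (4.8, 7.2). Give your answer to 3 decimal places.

0.207

Conditional on each component, P(4.8 < X < 7.2): A: 0.296296; B: 0.143138; C: 0.25.
By total probability, P(4.8 < X < 7.2) = 0.23·0.296296 + 0.5·0.143138 + 0.27·0.25 = 0.207217.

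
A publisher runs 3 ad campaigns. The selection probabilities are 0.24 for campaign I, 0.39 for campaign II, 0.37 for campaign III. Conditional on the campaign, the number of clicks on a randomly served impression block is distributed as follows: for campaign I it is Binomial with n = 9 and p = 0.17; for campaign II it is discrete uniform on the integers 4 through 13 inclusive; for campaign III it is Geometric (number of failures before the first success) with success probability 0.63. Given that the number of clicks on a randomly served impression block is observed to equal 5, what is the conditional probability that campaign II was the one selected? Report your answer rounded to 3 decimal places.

0.914

Likelihoods P(X=5 | ·): I: 0.00849039; II: 0.1; III: 0.00436867.
Posterior ∝ prior × likelihood. Numerator for II: 0.39·0.1 = 0.039.
Normalizing constant: 0.24·0.00849039 + 0.39·0.1 + 0.37·0.00436867 = 0.0426541.
P(II | observation) = 0.039 / 0.0426541 = 0.914332.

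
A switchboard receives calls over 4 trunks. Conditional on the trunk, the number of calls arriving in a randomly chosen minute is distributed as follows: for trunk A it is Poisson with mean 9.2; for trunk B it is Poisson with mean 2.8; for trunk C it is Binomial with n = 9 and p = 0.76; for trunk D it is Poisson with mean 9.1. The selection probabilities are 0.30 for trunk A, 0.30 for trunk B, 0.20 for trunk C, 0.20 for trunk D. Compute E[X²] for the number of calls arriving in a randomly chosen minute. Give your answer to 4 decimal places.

59.4114

For each component E[X²] = Var + (mean)², giving A: 93.84; B: 10.64; C: 48.4272; D: 91.91.
Overall E[X²] = 0.3·93.84 + 0.3·10.64 + 0.2·48.4272 + 0.2·91.91 = 59.4114.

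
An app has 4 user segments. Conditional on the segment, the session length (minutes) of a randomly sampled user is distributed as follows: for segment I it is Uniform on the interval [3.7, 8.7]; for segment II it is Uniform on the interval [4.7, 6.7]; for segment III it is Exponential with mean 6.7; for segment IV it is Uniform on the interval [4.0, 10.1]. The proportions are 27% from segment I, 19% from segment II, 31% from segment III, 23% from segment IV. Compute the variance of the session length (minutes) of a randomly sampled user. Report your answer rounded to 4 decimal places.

15.4808

Per component, I: μ=6.2, E[X²]=40.5233; II: μ=5.7, E[X²]=32.8233; III: μ=6.7, E[X²]=89.78; IV: μ=7.05, E[X²]=52.8033.
E[X] = 0.27·6.2 + 0.19·5.7 + 0.31·6.7 + 0.23·7.05 = 6.4555.
E[X²] = 0.27·40.5233 + 0.19·32.8233 + 0.31·89.78 + 0.23·52.8033 = 57.1543.
Var(X) = E[X²] − (E[X])² = 57.1543 − 41.6735 = 15.4808.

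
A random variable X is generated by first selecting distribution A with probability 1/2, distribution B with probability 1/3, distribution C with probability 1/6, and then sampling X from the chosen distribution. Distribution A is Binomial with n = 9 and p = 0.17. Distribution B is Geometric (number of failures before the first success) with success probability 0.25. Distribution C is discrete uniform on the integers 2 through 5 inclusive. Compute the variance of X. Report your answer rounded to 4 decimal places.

Per component, A: μ=1.53, E[X²]=3.6108; B: μ=3, E[X²]=21; C: μ=3.5, E[X²]=13.5.
E[X] = 0.5·1.53 + 0.333333·3 + 0.166667·3.5 = 2.34833.
E[X²] = 0.5·3.6108 + 0.333333·21 + 0.166667·13.5 = 11.0554.
Var(X) = E[X²] − (E[X])² = 11.0554 − 5.51467 = 5.54073.

5.5407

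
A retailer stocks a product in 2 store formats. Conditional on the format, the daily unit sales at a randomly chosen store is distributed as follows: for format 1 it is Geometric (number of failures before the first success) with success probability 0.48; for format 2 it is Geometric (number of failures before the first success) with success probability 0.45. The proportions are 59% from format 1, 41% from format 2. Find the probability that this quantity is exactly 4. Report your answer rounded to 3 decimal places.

Conditional on each format, P(X = 4): 1: 0.0350958; 2: 0.0411778.
By total probability, P(X = 4) = 0.59·0.0350958 + 0.41·0.0411778 = 0.0375894.

0.038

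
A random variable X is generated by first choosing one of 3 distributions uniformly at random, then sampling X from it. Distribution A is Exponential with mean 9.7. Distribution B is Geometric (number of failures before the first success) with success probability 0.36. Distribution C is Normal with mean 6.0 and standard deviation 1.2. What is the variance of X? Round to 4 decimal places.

43.9648

Per component, A: μ=9.7, E[X²]=188.18; B: μ=1.77778, E[X²]=8.09877; C: μ=6, E[X²]=37.44.
E[X] = 0.333333·9.7 + 0.333333·1.77778 + 0.333333·6 = 5.82593.
E[X²] = 0.333333·188.18 + 0.333333·8.09877 + 0.333333·37.44 = 77.9063.
Var(X) = E[X²] − (E[X])² = 77.9063 − 33.9414 = 43.9648.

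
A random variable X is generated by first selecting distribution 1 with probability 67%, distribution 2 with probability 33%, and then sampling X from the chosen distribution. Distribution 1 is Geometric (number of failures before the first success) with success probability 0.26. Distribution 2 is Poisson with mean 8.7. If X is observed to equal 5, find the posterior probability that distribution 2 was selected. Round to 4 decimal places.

0.3713

Likelihoods P(X=5 | ·): 1: 0.0576942; 2: 0.0691915.
Posterior ∝ prior × likelihood. Numerator for 2: 0.33·0.0691915 = 0.0228332.
Normalizing constant: 0.67·0.0576942 + 0.33·0.0691915 = 0.0614883.
P(2 | observation) = 0.0228332 / 0.0614883 = 0.371342.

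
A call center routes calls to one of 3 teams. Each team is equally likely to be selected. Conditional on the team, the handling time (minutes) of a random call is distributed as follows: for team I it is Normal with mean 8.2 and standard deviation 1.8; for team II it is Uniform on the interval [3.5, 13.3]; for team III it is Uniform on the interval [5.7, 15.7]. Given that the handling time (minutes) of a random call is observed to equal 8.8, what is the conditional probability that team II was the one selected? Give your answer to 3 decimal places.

0.248

Likelihoods f(8.8 | ·): I: 0.209657; II: 0.102041; III: 0.1.
Posterior ∝ prior × likelihood. Numerator for II: 0.333333·0.102041 = 0.0340136.
Normalizing constant: 0.333333·0.209657 + 0.333333·0.102041 + 0.333333·0.1 = 0.137233.
P(II | observation) = 0.0340136 / 0.137233 = 0.247853.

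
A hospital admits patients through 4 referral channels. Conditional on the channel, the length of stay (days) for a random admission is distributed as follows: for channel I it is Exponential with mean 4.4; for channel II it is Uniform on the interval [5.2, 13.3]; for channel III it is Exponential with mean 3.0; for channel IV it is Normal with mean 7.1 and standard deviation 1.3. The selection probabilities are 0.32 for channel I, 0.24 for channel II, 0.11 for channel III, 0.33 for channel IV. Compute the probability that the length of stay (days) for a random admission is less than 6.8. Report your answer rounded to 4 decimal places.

0.5327

Conditional on each channel, P(X < 6.8): I: 0.786785; II: 0.197531; III: 0.896343; IV: 0.408747.
By total probability, P(X < 6.8) = 0.32·0.786785 + 0.24·0.197531 + 0.11·0.896343 + 0.33·0.408747 = 0.532663.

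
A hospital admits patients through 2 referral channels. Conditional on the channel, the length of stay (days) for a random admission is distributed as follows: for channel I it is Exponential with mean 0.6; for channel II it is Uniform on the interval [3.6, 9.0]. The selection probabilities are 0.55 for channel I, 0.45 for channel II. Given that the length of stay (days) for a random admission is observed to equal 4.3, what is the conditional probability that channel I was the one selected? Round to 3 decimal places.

Likelihoods f(4.3 | ·): I: 0.00128649; II: 0.185185.
Posterior ∝ prior × likelihood. Numerator for I: 0.55·0.00128649 = 0.000707567.
Normalizing constant: 0.55·0.00128649 + 0.45·0.185185 = 0.0840409.
P(I | observation) = 0.000707567 / 0.0840409 = 0.00841932.

0.008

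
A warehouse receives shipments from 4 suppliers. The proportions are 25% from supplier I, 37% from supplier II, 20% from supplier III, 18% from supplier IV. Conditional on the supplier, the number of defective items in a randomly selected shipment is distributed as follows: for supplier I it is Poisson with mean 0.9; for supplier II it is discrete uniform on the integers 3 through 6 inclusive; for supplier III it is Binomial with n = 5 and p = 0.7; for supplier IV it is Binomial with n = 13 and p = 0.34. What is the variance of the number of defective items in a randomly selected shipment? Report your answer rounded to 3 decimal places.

Per component, I: μ=0.9, E[X²]=1.71; II: μ=4.5, E[X²]=21.5; III: μ=3.5, E[X²]=13.3; IV: μ=4.42, E[X²]=22.4536.
E[X] = 0.25·0.9 + 0.37·4.5 + 0.2·3.5 + 0.18·4.42 = 3.3856.
E[X²] = 0.25·1.71 + 0.37·21.5 + 0.2·13.3 + 0.18·22.4536 = 15.0841.
Var(X) = E[X²] − (E[X])² = 15.0841 − 11.4623 = 3.62186.

3.622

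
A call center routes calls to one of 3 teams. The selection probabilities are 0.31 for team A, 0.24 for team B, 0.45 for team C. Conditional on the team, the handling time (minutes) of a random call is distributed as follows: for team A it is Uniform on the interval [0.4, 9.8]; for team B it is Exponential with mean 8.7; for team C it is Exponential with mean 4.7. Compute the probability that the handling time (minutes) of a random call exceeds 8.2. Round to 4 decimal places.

0.2249

Conditional on each team, P(X > 8.2): A: 0.170213; B: 0.389641; C: 0.174701.
By total probability, P(X > 8.2) = 0.31·0.170213 + 0.24·0.389641 + 0.45·0.174701 = 0.224895.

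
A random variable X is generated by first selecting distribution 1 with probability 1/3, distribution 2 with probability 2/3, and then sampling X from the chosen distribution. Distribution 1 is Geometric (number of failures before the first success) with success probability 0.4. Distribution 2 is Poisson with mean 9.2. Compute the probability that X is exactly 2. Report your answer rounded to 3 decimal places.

Conditional on each component, P(X = 2): 1: 0.144; 2: 0.00427599.
By total probability, P(X = 2) = 0.333333·0.144 + 0.666667·0.00427599 = 0.0508507.

0.051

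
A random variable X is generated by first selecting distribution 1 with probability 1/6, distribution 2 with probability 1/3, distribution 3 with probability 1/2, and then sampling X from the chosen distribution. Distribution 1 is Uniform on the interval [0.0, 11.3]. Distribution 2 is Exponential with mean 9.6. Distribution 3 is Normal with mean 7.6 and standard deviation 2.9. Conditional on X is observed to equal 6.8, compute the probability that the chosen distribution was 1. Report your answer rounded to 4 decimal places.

0.1504

Likelihoods f(6.8 | ·): 1: 0.0884956; 2: 0.0512984; 3: 0.13243.
Posterior ∝ prior × likelihood. Numerator for 1: 0.166667·0.0884956 = 0.0147493.
Normalizing constant: 0.166667·0.0884956 + 0.333333·0.0512984 + 0.5·0.13243 = 0.0980638.
P(1 | observation) = 0.0147493 / 0.0980638 = 0.150405.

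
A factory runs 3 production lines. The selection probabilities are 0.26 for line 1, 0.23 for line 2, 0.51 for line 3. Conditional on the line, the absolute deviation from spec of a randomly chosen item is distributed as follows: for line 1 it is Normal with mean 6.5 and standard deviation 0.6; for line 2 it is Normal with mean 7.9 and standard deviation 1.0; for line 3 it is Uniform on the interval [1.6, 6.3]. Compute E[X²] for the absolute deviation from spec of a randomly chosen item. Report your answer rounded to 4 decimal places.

For each component E[X²] = Var + (mean)², giving 1: 42.61; 2: 63.41; 3: 17.4433.
Overall E[X²] = 0.26·42.61 + 0.23·63.41 + 0.51·17.4433 = 34.559.

34.5590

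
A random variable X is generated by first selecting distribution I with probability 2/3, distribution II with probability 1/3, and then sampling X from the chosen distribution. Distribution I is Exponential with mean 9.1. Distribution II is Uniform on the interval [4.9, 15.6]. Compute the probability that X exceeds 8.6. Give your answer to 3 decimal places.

0.477

Conditional on each component, P(X > 8.6): I: 0.388658; II: 0.654206.
By total probability, P(X > 8.6) = 0.666667·0.388658 + 0.333333·0.654206 = 0.477174.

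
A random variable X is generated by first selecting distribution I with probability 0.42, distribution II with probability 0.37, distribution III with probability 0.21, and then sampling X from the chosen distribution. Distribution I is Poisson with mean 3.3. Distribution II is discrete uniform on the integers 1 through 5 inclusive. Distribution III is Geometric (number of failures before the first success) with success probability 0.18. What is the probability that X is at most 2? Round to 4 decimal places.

Conditional on each component, P(X ≤ 2): I: 0.359426; II: 0.4; III: 0.448632.
By total probability, P(X ≤ 2) = 0.42·0.359426 + 0.37·0.4 + 0.21·0.448632 = 0.393172.

0.3932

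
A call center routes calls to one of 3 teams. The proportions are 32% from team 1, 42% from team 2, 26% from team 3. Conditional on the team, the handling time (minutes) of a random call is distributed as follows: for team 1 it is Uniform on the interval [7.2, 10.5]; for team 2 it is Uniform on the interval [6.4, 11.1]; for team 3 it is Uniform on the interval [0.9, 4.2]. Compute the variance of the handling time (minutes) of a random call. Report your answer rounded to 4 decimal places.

Per component, 1: μ=8.85, E[X²]=79.23; 2: μ=8.75, E[X²]=78.4033; 3: μ=2.55, E[X²]=7.41.
E[X] = 0.32·8.85 + 0.42·8.75 + 0.26·2.55 = 7.17.
E[X²] = 0.32·79.23 + 0.42·78.4033 + 0.26·7.41 = 60.2096.
Var(X) = E[X²] − (E[X])² = 60.2096 − 51.4089 = 8.8007.

8.8007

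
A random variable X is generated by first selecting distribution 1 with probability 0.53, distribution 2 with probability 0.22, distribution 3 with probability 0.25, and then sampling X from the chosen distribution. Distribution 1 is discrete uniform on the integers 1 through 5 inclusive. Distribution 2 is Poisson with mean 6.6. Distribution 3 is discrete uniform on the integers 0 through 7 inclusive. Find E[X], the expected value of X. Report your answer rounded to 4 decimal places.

Component means — 1: 3; 2: 6.6; 3: 3.5.
E[X] = 0.53·3 + 0.22·6.6 + 0.25·3.5 = 3.917.

3.9170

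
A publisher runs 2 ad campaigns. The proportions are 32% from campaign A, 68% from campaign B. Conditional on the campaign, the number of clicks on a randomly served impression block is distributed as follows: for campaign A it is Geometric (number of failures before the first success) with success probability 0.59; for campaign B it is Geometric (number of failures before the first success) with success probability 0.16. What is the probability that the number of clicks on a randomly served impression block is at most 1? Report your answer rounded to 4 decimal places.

Conditional on each campaign, P(X ≤ 1): A: 0.8319; B: 0.2944.
By total probability, P(X ≤ 1) = 0.32·0.8319 + 0.68·0.2944 = 0.4664.

0.4664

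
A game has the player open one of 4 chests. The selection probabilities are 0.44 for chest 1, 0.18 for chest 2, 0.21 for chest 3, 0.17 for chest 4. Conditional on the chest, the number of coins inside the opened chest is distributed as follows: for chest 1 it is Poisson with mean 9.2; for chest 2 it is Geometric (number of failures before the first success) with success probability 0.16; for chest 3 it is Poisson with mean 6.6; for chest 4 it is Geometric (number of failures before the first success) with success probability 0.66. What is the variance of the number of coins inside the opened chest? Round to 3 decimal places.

Per component, 1: μ=9.2, E[X²]=93.84; 2: μ=5.25, E[X²]=60.375; 3: μ=6.6, E[X²]=50.16; 4: μ=0.515152, E[X²]=1.04591.
E[X] = 0.44·9.2 + 0.18·5.25 + 0.21·6.6 + 0.17·0.515152 = 6.46658.
E[X²] = 0.44·93.84 + 0.18·60.375 + 0.21·50.16 + 0.17·1.04591 = 62.8685.
Var(X) = E[X²] − (E[X])² = 62.8685 − 41.8166 = 21.0519.

21.052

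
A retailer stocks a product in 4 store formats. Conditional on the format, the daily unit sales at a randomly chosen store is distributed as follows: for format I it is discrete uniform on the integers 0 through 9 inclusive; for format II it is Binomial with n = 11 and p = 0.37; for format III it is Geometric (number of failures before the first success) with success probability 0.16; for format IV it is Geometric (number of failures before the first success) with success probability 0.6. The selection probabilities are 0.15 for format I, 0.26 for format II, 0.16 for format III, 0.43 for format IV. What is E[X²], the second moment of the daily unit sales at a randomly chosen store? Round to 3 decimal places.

For each component E[X²] = Var + (mean)², giving I: 28.5; II: 19.129; III: 60.375; IV: 1.55556.
Overall E[X²] = 0.15·28.5 + 0.26·19.129 + 0.16·60.375 + 0.43·1.55556 = 19.5774.

19.577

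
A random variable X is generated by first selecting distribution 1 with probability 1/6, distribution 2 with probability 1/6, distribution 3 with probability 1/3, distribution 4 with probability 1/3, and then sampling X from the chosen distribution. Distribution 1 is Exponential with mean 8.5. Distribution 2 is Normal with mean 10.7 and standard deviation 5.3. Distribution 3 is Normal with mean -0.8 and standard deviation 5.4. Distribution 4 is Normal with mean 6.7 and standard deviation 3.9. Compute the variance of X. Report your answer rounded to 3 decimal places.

Per component, 1: μ=8.5, E[X²]=144.5; 2: μ=10.7, E[X²]=142.58; 3: μ=-0.8, E[X²]=29.8; 4: μ=6.7, E[X²]=60.1.
E[X] = 0.166667·8.5 + 0.166667·10.7 + 0.333333·-0.8 + 0.333333·6.7 = 5.16667.
E[X²] = 0.166667·144.5 + 0.166667·142.58 + 0.333333·29.8 + 0.333333·60.1 = 77.8133.
Var(X) = E[X²] − (E[X])² = 77.8133 − 26.6944 = 51.1189.

51.119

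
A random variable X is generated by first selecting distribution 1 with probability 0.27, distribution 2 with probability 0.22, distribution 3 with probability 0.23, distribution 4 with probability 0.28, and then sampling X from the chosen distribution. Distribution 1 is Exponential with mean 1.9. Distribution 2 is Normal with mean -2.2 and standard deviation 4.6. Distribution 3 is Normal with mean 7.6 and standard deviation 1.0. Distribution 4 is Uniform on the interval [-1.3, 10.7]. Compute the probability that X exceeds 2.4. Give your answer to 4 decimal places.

Conditional on each component, P(X > 2.4): 1: 0.28276; 2: 0.158655; 3: 1; 4: 0.691667.
By total probability, P(X > 2.4) = 0.27·0.28276 + 0.22·0.158655 + 0.23·1 + 0.28·0.691667 = 0.534916.

0.5349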